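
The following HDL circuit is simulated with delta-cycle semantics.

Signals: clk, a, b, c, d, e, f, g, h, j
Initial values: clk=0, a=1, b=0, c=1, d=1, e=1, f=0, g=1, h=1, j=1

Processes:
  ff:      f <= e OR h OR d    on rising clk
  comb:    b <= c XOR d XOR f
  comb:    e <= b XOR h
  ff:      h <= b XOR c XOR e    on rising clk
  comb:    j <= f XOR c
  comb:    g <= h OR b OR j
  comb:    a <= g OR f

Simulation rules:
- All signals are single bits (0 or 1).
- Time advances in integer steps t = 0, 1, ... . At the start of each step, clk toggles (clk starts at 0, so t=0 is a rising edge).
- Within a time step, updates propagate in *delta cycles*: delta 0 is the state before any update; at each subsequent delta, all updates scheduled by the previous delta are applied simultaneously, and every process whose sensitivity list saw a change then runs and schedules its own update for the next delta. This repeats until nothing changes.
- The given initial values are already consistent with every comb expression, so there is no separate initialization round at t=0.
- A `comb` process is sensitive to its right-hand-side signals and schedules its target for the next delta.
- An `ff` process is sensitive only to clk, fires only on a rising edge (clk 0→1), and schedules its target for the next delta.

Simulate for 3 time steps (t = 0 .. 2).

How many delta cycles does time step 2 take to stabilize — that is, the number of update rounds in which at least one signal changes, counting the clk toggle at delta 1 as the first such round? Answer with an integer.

3

t0.Δ0 clk=0 f=0 e=1 d=1 j=1 a=1 g=1 h=1 c=1 b=0
t0.Δ1 clk=1 f=0 e=1 d=1 j=1 a=1 g=1 h=1 c=1 b=0
t0.Δ2 clk=1 f=1 e=1 d=1 j=1 a=1 g=1 h=0 c=1 b=0
t0.Δ3 clk=1 f=1 e=0 d=1 j=0 a=1 g=1 h=0 c=1 b=1
t0.Δ4 clk=1 f=1 e=1 d=1 j=0 a=1 g=1 h=0 c=1 b=1
t1.Δ0 clk=1 f=1 e=1 d=1 j=0 a=1 g=1 h=0 c=1 b=1
t1.Δ1 clk=0 f=1 e=1 d=1 j=0 a=1 g=1 h=0 c=1 b=1
t2.Δ0 clk=0 f=1 e=1 d=1 j=0 a=1 g=1 h=0 c=1 b=1
t2.Δ1 clk=1 f=1 e=1 d=1 j=0 a=1 g=1 h=0 c=1 b=1
t2.Δ2 clk=1 f=1 e=1 d=1 j=0 a=1 g=1 h=1 c=1 b=1
t2.Δ3 clk=1 f=1 e=0 d=1 j=0 a=1 g=1 h=1 c=1 b=1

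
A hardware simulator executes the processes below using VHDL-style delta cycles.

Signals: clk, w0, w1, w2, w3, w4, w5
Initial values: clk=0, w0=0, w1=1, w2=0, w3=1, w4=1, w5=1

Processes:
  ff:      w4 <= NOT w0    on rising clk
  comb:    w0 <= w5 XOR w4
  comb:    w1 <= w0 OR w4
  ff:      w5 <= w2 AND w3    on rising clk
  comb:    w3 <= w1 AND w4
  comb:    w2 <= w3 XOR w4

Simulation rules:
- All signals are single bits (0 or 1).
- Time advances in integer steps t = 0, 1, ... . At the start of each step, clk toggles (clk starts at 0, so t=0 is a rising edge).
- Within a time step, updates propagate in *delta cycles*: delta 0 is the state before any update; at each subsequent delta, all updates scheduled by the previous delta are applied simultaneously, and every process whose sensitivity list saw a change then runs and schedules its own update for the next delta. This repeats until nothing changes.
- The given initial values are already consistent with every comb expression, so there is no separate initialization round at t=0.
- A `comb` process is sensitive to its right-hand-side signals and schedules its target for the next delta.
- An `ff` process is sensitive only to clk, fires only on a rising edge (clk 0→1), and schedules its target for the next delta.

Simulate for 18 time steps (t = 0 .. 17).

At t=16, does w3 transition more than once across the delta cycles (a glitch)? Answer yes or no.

no

t=0 Δ0: w2=0 w3=1 w4=1 w0=0 w5=1 w1=1 clk=0
  Δ1: clk:0→1
  Δ2: w5:1→0
  Δ3: w0:0→1
  (3Δ to stable)
t=1 Δ0: w2=0 w3=1 w4=1 w0=1 w5=0 w1=1 clk=1
  Δ1: clk:1→0
  (1Δ to stable)
t=2 Δ0: w2=0 w3=1 w4=1 w0=1 w5=0 w1=1 clk=0
  Δ1: clk:0→1
  Δ2: w4:1→0
  Δ3: w2:0→1, w3:1→0, w0:1→0
  Δ4: w2:1→0, w1:1→0
  (4Δ to stable)
t=3 Δ0: w2=0 w3=0 w4=0 w0=0 w5=0 w1=0 clk=1
  Δ1: clk:1→0
  (1Δ to stable)
t=4 Δ0: w2=0 w3=0 w4=0 w0=0 w5=0 w1=0 clk=0
  Δ1: clk:0→1
  Δ2: w4:0→1
  Δ3: w2:0→1, w0:0→1, w1:0→1
  Δ4: w3:0→1
  Δ5: w2:1→0
  (5Δ to stable)
t=5 Δ0: w2=0 w3=1 w4=1 w0=1 w5=0 w1=1 clk=1
  Δ1: clk:1→0
  (1Δ to stable)
t=6 Δ0: w2=0 w3=1 w4=1 w0=1 w5=0 w1=1 clk=0
  Δ1: clk:0→1
  Δ2: w4:1→0
  Δ3: w2:0→1, w3:1→0, w0:1→0
  Δ4: w2:1→0, w1:1→0
  (4Δ to stable)
t=7 Δ0: w2=0 w3=0 w4=0 w0=0 w5=0 w1=0 clk=1
  Δ1: clk:1→0
  (1Δ to stable)
t=8 Δ0: w2=0 w3=0 w4=0 w0=0 w5=0 w1=0 clk=0
  Δ1: clk:0→1
  Δ2: w4:0→1
  Δ3: w2:0→1, w0:0→1, w1:0→1
  Δ4: w3:0→1
  Δ5: w2:1→0
  (5Δ to stable)
t=9 Δ0: w2=0 w3=1 w4=1 w0=1 w5=0 w1=1 clk=1
  Δ1: clk:1→0
  (1Δ to stable)
t=10 Δ0: w2=0 w3=1 w4=1 w0=1 w5=0 w1=1 clk=0
  Δ1: clk:0→1
  Δ2: w4:1→0
  Δ3: w2:0→1, w3:1→0, w0:1→0
  Δ4: w2:1→0, w1:1→0
  (4Δ to stable)
t=11 Δ0: w2=0 w3=0 w4=0 w0=0 w5=0 w1=0 clk=1
  Δ1: clk:1→0
  (1Δ to stable)
t=12 Δ0: w2=0 w3=0 w4=0 w0=0 w5=0 w1=0 clk=0
  Δ1: clk:0→1
  Δ2: w4:0→1
  Δ3: w2:0→1, w0:0→1, w1:0→1
  Δ4: w3:0→1
  Δ5: w2:1→0
  (5Δ to stable)
t=13 Δ0: w2=0 w3=1 w4=1 w0=1 w5=0 w1=1 clk=1
  Δ1: clk:1→0
  (1Δ to stable)
t=14 Δ0: w2=0 w3=1 w4=1 w0=1 w5=0 w1=1 clk=0
  Δ1: clk:0→1
  Δ2: w4:1→0
  Δ3: w2:0→1, w3:1→0, w0:1→0
  Δ4: w2:1→0, w1:1→0
  (4Δ to stable)
t=15 Δ0: w2=0 w3=0 w4=0 w0=0 w5=0 w1=0 clk=1
  Δ1: clk:1→0
  (1Δ to stable)
t=16 Δ0: w2=0 w3=0 w4=0 w0=0 w5=0 w1=0 clk=0
  Δ1: clk:0→1
  Δ2: w4:0→1
  Δ3: w2:0→1, w0:0→1, w1:0→1
  Δ4: w3:0→1
  Δ5: w2:1→0
  (5Δ to stable)
t=17 Δ0: w2=0 w3=1 w4=1 w0=1 w5=0 w1=1 clk=1
  Δ1: clk:1→0
  (1Δ to stable)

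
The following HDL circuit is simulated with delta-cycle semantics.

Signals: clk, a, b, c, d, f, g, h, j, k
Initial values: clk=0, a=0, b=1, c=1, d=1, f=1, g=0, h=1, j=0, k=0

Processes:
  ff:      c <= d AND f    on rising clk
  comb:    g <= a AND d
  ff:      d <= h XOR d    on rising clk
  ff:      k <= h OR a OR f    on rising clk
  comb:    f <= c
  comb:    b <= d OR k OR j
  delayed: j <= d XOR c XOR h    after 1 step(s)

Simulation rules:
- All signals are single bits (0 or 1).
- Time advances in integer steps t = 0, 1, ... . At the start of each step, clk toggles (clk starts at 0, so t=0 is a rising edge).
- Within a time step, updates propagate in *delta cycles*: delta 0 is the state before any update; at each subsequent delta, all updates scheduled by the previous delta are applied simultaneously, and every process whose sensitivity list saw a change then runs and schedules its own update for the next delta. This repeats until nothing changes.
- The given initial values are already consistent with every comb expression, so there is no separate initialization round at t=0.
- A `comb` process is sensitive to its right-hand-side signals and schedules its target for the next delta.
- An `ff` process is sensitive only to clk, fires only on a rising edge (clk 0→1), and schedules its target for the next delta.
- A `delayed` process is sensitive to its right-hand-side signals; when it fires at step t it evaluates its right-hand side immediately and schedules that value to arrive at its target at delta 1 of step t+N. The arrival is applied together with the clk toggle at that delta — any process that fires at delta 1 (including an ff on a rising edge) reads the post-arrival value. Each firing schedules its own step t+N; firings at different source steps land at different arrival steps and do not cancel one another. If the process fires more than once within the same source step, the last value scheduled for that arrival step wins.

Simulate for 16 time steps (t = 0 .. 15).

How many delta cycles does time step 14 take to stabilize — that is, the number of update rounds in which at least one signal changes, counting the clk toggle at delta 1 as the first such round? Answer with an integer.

2

t=0 Δ0: g=0 d=1 f=1 h=1 clk=0 b=1 a=0 k=0 j=0 c=1
  Δ1: clk:0→1
  Δ2: d:1→0, k:0→1
  (2Δ to stable)
t=1 Δ0: g=0 d=0 f=1 h=1 clk=1 b=1 a=0 k=1 j=0 c=1
  Δ1: clk:1→0
  (1Δ to stable)
t=2 Δ0: g=0 d=0 f=1 h=1 clk=0 b=1 a=0 k=1 j=0 c=1
  Δ1: clk:0→1
  Δ2: d:0→1, c:1→0
  Δ3: f:1→0
  (3Δ to stable)
t=3 Δ0: g=0 d=1 f=0 h=1 clk=1 b=1 a=0 k=1 j=0 c=0
  Δ1: clk:1→0
  (1Δ to stable)
t=4 Δ0: g=0 d=1 f=0 h=1 clk=0 b=1 a=0 k=1 j=0 c=0
  Δ1: clk:0→1
  Δ2: d:1→0
  (2Δ to stable)
t=5 Δ0: g=0 d=0 f=0 h=1 clk=1 b=1 a=0 k=1 j=0 c=0
  Δ1: clk:1→0, j:0→1
  (1Δ to stable)
t=6 Δ0: g=0 d=0 f=0 h=1 clk=0 b=1 a=0 k=1 j=1 c=0
  Δ1: clk:0→1
  Δ2: d:0→1
  (2Δ to stable)
t=7 Δ0: g=0 d=1 f=0 h=1 clk=1 b=1 a=0 k=1 j=1 c=0
  Δ1: clk:1→0, j:1→0
  (1Δ to stable)
t=8 Δ0: g=0 d=1 f=0 h=1 clk=0 b=1 a=0 k=1 j=0 c=0
  Δ1: clk:0→1
  Δ2: d:1→0
  (2Δ to stable)
t=9 Δ0: g=0 d=0 f=0 h=1 clk=1 b=1 a=0 k=1 j=0 c=0
  Δ1: clk:1→0, j:0→1
  (1Δ to stable)
t=10 Δ0: g=0 d=0 f=0 h=1 clk=0 b=1 a=0 k=1 j=1 c=0
  Δ1: clk:0→1
  Δ2: d:0→1
  (2Δ to stable)
t=11 Δ0: g=0 d=1 f=0 h=1 clk=1 b=1 a=0 k=1 j=1 c=0
  Δ1: clk:1→0, j:1→0
  (1Δ to stable)
t=12 Δ0: g=0 d=1 f=0 h=1 clk=0 b=1 a=0 k=1 j=0 c=0
  Δ1: clk:0→1
  Δ2: d:1→0
  (2Δ to stable)
t=13 Δ0: g=0 d=0 f=0 h=1 clk=1 b=1 a=0 k=1 j=0 c=0
  Δ1: clk:1→0, j:0→1
  (1Δ to stable)
t=14 Δ0: g=0 d=0 f=0 h=1 clk=0 b=1 a=0 k=1 j=1 c=0
  Δ1: clk:0→1
  Δ2: d:0→1
  (2Δ to stable)
t=15 Δ0: g=0 d=1 f=0 h=1 clk=1 b=1 a=0 k=1 j=1 c=0
  Δ1: clk:1→0, j:1→0
  (1Δ to stable)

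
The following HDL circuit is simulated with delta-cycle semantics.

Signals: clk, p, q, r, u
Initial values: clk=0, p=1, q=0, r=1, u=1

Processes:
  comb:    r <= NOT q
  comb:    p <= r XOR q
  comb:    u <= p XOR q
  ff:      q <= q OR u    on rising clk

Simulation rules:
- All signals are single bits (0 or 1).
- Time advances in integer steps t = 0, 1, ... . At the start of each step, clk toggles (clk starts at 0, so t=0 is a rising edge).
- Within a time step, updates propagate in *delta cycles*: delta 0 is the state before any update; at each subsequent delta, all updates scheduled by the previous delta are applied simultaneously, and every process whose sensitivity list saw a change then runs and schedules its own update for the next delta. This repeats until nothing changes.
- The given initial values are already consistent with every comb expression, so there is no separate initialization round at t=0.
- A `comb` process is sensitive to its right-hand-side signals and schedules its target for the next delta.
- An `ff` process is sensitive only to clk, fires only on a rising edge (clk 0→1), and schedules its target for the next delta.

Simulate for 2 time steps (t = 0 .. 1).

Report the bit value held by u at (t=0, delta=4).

[bits: p,u,q,clk,r]
t=0: Δ0=11001 Δ1=11011 Δ2=11111 Δ3=00110 Δ4=11110 Δ5=10110 | 5Δ
t=1: Δ0=10110 Δ1=10100 | 1Δ

1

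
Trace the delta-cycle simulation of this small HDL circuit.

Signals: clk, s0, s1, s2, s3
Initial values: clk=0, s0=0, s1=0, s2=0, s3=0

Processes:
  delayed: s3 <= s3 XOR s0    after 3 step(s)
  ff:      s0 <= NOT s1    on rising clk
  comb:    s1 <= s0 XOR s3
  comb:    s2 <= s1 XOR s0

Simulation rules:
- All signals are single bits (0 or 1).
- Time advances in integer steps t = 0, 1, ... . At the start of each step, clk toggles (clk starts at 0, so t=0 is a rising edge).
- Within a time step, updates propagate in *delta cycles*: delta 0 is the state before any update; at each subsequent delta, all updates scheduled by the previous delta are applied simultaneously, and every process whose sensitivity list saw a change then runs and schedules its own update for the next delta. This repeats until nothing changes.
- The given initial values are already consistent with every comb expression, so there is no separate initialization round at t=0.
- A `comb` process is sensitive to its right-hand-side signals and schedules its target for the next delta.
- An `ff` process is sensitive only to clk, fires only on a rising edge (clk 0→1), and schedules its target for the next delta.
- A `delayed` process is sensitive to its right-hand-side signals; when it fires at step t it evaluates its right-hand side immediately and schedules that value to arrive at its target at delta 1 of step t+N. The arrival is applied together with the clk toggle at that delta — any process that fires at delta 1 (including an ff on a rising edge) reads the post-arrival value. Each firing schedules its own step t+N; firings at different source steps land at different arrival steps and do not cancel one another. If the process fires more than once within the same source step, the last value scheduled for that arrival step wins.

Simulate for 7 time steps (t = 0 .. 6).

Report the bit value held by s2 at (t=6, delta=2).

0

t=0 Δ0: clk=0 s3=0 s0=0 s1=0 s2=0
  Δ1: clk:0→1
  Δ2: s0:0→1
  Δ3: s1:0→1, s2:0→1
  Δ4: s2:1→0
  (4Δ to stable)
t=1 Δ0: clk=1 s3=0 s0=1 s1=1 s2=0
  Δ1: clk:1→0
  (1Δ to stable)
t=2 Δ0: clk=0 s3=0 s0=1 s1=1 s2=0
  Δ1: clk:0→1
  Δ2: s0:1→0
  Δ3: s1:1→0, s2:0→1
  Δ4: s2:1→0
  (4Δ to stable)
t=3 Δ0: clk=1 s3=0 s0=0 s1=0 s2=0
  Δ1: clk:1→0, s3:0→1
  Δ2: s1:0→1
  Δ3: s2:0→1
  (3Δ to stable)
t=4 Δ0: clk=0 s3=1 s0=0 s1=1 s2=1
  Δ1: clk:0→1
  (1Δ to stable)
t=5 Δ0: clk=1 s3=1 s0=0 s1=1 s2=1
  Δ1: clk:1→0, s3:1→0
  Δ2: s1:1→0
  Δ3: s2:1→0
  (3Δ to stable)
t=6 Δ0: clk=0 s3=0 s0=0 s1=0 s2=0
  Δ1: clk:0→1, s3:0→1
  Δ2: s0:0→1, s1:0→1
  Δ3: s1:1→0
  Δ4: s2:0→1
  (4Δ to stable)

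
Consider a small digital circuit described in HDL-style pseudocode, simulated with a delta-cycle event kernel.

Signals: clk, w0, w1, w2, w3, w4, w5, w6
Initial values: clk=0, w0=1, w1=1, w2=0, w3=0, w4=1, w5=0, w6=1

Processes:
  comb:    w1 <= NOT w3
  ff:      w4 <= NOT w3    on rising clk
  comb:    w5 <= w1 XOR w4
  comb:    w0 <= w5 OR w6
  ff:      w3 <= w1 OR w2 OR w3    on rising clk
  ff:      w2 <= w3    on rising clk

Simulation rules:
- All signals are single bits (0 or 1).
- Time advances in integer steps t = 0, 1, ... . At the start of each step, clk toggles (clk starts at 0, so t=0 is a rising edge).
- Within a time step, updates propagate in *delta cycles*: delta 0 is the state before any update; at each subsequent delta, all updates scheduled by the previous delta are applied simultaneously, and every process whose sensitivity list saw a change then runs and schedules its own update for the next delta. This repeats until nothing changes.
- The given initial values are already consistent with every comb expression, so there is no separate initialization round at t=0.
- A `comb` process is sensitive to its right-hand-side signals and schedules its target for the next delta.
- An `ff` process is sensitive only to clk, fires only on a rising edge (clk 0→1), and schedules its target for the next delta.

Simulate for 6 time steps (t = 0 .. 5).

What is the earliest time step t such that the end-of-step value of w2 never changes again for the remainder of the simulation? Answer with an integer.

2

t0.Δ0 w6=1 w3=0 w2=0 w0=1 w4=1 w5=0 w1=1 clk=0
t0.Δ1 w6=1 w3=0 w2=0 w0=1 w4=1 w5=0 w1=1 clk=1
t0.Δ2 w6=1 w3=1 w2=0 w0=1 w4=1 w5=0 w1=1 clk=1
t0.Δ3 w6=1 w3=1 w2=0 w0=1 w4=1 w5=0 w1=0 clk=1
t0.Δ4 w6=1 w3=1 w2=0 w0=1 w4=1 w5=1 w1=0 clk=1
t1.Δ0 w6=1 w3=1 w2=0 w0=1 w4=1 w5=1 w1=0 clk=1
t1.Δ1 w6=1 w3=1 w2=0 w0=1 w4=1 w5=1 w1=0 clk=0
t2.Δ0 w6=1 w3=1 w2=0 w0=1 w4=1 w5=1 w1=0 clk=0
t2.Δ1 w6=1 w3=1 w2=0 w0=1 w4=1 w5=1 w1=0 clk=1
t2.Δ2 w6=1 w3=1 w2=1 w0=1 w4=0 w5=1 w1=0 clk=1
t2.Δ3 w6=1 w3=1 w2=1 w0=1 w4=0 w5=0 w1=0 clk=1
t3.Δ0 w6=1 w3=1 w2=1 w0=1 w4=0 w5=0 w1=0 clk=1
t3.Δ1 w6=1 w3=1 w2=1 w0=1 w4=0 w5=0 w1=0 clk=0
t4.Δ0 w6=1 w3=1 w2=1 w0=1 w4=0 w5=0 w1=0 clk=0
t4.Δ1 w6=1 w3=1 w2=1 w0=1 w4=0 w5=0 w1=0 clk=1
t5.Δ0 w6=1 w3=1 w2=1 w0=1 w4=0 w5=0 w1=0 clk=1
t5.Δ1 w6=1 w3=1 w2=1 w0=1 w4=0 w5=0 w1=0 clk=0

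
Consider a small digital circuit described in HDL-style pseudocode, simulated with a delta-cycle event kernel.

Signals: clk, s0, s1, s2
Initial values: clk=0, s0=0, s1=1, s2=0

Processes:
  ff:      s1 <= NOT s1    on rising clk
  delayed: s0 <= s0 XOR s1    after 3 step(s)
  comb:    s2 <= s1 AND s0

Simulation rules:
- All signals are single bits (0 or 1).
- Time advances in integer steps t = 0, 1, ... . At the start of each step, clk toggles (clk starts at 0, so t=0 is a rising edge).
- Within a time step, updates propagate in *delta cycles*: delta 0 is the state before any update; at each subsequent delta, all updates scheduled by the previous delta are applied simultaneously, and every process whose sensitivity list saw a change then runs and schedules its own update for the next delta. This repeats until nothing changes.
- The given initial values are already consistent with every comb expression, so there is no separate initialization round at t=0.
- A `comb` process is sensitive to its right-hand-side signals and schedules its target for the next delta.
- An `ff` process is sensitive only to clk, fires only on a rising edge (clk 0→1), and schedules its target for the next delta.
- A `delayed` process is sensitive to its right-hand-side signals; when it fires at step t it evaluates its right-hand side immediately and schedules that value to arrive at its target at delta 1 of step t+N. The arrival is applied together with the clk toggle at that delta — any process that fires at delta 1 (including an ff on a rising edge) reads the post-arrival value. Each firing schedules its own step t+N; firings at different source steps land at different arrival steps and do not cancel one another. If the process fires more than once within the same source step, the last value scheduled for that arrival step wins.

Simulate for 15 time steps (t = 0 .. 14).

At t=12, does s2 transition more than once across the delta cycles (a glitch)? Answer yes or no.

t0.Δ0 s0=0 s1=1 clk=0 s2=0
t0.Δ1 s0=0 s1=1 clk=1 s2=0
t0.Δ2 s0=0 s1=0 clk=1 s2=0
t1.Δ0 s0=0 s1=0 clk=1 s2=0
t1.Δ1 s0=0 s1=0 clk=0 s2=0
t2.Δ0 s0=0 s1=0 clk=0 s2=0
t2.Δ1 s0=0 s1=0 clk=1 s2=0
t2.Δ2 s0=0 s1=1 clk=1 s2=0
t3.Δ0 s0=0 s1=1 clk=1 s2=0
t3.Δ1 s0=0 s1=1 clk=0 s2=0
t4.Δ0 s0=0 s1=1 clk=0 s2=0
t4.Δ1 s0=0 s1=1 clk=1 s2=0
t4.Δ2 s0=0 s1=0 clk=1 s2=0
t5.Δ0 s0=0 s1=0 clk=1 s2=0
t5.Δ1 s0=1 s1=0 clk=0 s2=0
t6.Δ0 s0=1 s1=0 clk=0 s2=0
t6.Δ1 s0=1 s1=0 clk=1 s2=0
t6.Δ2 s0=1 s1=1 clk=1 s2=0
t6.Δ3 s0=1 s1=1 clk=1 s2=1
t7.Δ0 s0=1 s1=1 clk=1 s2=1
t7.Δ1 s0=0 s1=1 clk=0 s2=1
t7.Δ2 s0=0 s1=1 clk=0 s2=0
t8.Δ0 s0=0 s1=1 clk=0 s2=0
t8.Δ1 s0=1 s1=1 clk=1 s2=0
t8.Δ2 s0=1 s1=0 clk=1 s2=1
t8.Δ3 s0=1 s1=0 clk=1 s2=0
t9.Δ0 s0=1 s1=0 clk=1 s2=0
t9.Δ1 s0=0 s1=0 clk=0 s2=0
t10.Δ0 s0=0 s1=0 clk=0 s2=0
t10.Δ1 s0=1 s1=0 clk=1 s2=0
t10.Δ2 s0=1 s1=1 clk=1 s2=0
t10.Δ3 s0=1 s1=1 clk=1 s2=1
t11.Δ0 s0=1 s1=1 clk=1 s2=1
t11.Δ1 s0=1 s1=1 clk=0 s2=1
t12.Δ0 s0=1 s1=1 clk=0 s2=1
t12.Δ1 s0=0 s1=1 clk=1 s2=1
t12.Δ2 s0=0 s1=0 clk=1 s2=0
t13.Δ0 s0=0 s1=0 clk=1 s2=0
t13.Δ1 s0=0 s1=0 clk=0 s2=0
t14.Δ0 s0=0 s1=0 clk=0 s2=0
t14.Δ1 s0=0 s1=0 clk=1 s2=0
t14.Δ2 s0=0 s1=1 clk=1 s2=0

no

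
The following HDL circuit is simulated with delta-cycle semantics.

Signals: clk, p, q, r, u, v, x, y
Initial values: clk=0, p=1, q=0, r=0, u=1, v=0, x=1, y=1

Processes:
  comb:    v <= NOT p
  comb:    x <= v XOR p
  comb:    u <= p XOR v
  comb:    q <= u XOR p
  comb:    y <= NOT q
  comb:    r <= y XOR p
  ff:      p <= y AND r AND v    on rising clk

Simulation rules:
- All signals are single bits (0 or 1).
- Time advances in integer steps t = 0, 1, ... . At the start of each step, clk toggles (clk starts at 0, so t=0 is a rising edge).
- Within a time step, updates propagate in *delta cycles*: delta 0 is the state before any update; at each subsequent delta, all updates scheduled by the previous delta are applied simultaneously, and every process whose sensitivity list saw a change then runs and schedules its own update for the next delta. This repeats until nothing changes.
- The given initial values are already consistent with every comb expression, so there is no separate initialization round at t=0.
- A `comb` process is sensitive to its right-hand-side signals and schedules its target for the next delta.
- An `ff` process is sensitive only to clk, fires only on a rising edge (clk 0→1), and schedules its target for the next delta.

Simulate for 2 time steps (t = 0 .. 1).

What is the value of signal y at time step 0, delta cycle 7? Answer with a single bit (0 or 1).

t0.Δ0 r=0 clk=0 p=1 q=0 y=1 u=1 v=0 x=1
t0.Δ1 r=0 clk=1 p=1 q=0 y=1 u=1 v=0 x=1
t0.Δ2 r=0 clk=1 p=0 q=0 y=1 u=1 v=0 x=1
t0.Δ3 r=1 clk=1 p=0 q=1 y=1 u=0 v=1 x=0
t0.Δ4 r=1 clk=1 p=0 q=0 y=0 u=1 v=1 x=1
t0.Δ5 r=0 clk=1 p=0 q=1 y=1 u=1 v=1 x=1
t0.Δ6 r=1 clk=1 p=0 q=1 y=0 u=1 v=1 x=1
t0.Δ7 r=0 clk=1 p=0 q=1 y=0 u=1 v=1 x=1
t1.Δ0 r=0 clk=1 p=0 q=1 y=0 u=1 v=1 x=1
t1.Δ1 r=0 clk=0 p=0 q=1 y=0 u=1 v=1 x=1

0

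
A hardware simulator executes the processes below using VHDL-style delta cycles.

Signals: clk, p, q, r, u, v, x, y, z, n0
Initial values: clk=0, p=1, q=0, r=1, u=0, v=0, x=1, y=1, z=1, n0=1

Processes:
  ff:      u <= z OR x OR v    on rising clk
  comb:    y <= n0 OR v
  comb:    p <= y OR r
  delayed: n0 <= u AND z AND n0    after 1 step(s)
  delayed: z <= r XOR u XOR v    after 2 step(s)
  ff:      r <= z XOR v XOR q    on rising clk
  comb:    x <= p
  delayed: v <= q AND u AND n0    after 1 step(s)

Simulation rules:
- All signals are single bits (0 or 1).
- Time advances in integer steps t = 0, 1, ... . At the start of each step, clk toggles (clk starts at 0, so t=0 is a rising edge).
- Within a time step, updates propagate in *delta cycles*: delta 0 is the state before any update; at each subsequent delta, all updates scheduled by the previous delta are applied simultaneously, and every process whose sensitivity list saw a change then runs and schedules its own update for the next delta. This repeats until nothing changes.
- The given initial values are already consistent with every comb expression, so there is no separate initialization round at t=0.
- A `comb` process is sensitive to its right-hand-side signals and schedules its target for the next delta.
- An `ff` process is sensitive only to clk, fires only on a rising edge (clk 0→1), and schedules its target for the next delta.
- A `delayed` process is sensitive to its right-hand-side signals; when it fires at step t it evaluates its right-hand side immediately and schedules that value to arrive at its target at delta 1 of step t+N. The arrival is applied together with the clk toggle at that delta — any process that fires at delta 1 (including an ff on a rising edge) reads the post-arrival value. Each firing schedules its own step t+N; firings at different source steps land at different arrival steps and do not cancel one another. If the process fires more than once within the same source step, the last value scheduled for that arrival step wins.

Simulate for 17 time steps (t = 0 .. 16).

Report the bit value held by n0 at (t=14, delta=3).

0

t=0 Δ0: u=0 z=1 clk=0 v=0 r=1 n0=1 y=1 p=1 q=0 x=1
  Δ1: clk:0→1
  Δ2: u:0→1
  (2Δ to stable)
t=1 Δ0: u=1 z=1 clk=1 v=0 r=1 n0=1 y=1 p=1 q=0 x=1
  Δ1: clk:1→0
  (1Δ to stable)
t=2 Δ0: u=1 z=1 clk=0 v=0 r=1 n0=1 y=1 p=1 q=0 x=1
  Δ1: z:1→0, clk:0→1
  Δ2: r:1→0
  (2Δ to stable)
t=3 Δ0: u=1 z=0 clk=1 v=0 r=0 n0=1 y=1 p=1 q=0 x=1
  Δ1: clk:1→0, n0:1→0
  Δ2: y:1→0
  Δ3: p:1→0
  Δ4: x:1→0
  (4Δ to stable)
t=4 Δ0: u=1 z=0 clk=0 v=0 r=0 n0=0 y=0 p=0 q=0 x=0
  Δ1: z:0→1, clk:0→1
  Δ2: r:0→1
  Δ3: p:0→1
  Δ4: x:0→1
  (4Δ to stable)
t=5 Δ0: u=1 z=1 clk=1 v=0 r=1 n0=0 y=0 p=1 q=0 x=1
  Δ1: clk:1→0
  (1Δ to stable)
t=6 Δ0: u=1 z=1 clk=0 v=0 r=1 n0=0 y=0 p=1 q=0 x=1
  Δ1: z:1→0, clk:0→1
  Δ2: r:1→0
  Δ3: p:1→0
  Δ4: x:1→0
  (4Δ to stable)
t=7 Δ0: u=1 z=0 clk=1 v=0 r=0 n0=0 y=0 p=0 q=0 x=0
  Δ1: clk:1→0
  (1Δ to stable)
t=8 Δ0: u=1 z=0 clk=0 v=0 r=0 n0=0 y=0 p=0 q=0 x=0
  Δ1: z:0→1, clk:0→1
  Δ2: r:0→1
  Δ3: p:0→1
  Δ4: x:0→1
  (4Δ to stable)
t=9 Δ0: u=1 z=1 clk=1 v=0 r=1 n0=0 y=0 p=1 q=0 x=1
  Δ1: clk:1→0
  (1Δ to stable)
t=10 Δ0: u=1 z=1 clk=0 v=0 r=1 n0=0 y=0 p=1 q=0 x=1
  Δ1: z:1→0, clk:0→1
  Δ2: r:1→0
  Δ3: p:1→0
  Δ4: x:1→0
  (4Δ to stable)
t=11 Δ0: u=1 z=0 clk=1 v=0 r=0 n0=0 y=0 p=0 q=0 x=0
  Δ1: clk:1→0
  (1Δ to stable)
t=12 Δ0: u=1 z=0 clk=0 v=0 r=0 n0=0 y=0 p=0 q=0 x=0
  Δ1: z:0→1, clk:0→1
  Δ2: r:0→1
  Δ3: p:0→1
  Δ4: x:0→1
  (4Δ to stable)
t=13 Δ0: u=1 z=1 clk=1 v=0 r=1 n0=0 y=0 p=1 q=0 x=1
  Δ1: clk:1→0
  (1Δ to stable)
t=14 Δ0: u=1 z=1 clk=0 v=0 r=1 n0=0 y=0 p=1 q=0 x=1
  Δ1: z:1→0, clk:0→1
  Δ2: r:1→0
  Δ3: p:1→0
  Δ4: x:1→0
  (4Δ to stable)
t=15 Δ0: u=1 z=0 clk=1 v=0 r=0 n0=0 y=0 p=0 q=0 x=0
  Δ1: clk:1→0
  (1Δ to stable)
t=16 Δ0: u=1 z=0 clk=0 v=0 r=0 n0=0 y=0 p=0 q=0 x=0
  Δ1: z:0→1, clk:0→1
  Δ2: r:0→1
  Δ3: p:0→1
  Δ4: x:0→1
  (4Δ to stable)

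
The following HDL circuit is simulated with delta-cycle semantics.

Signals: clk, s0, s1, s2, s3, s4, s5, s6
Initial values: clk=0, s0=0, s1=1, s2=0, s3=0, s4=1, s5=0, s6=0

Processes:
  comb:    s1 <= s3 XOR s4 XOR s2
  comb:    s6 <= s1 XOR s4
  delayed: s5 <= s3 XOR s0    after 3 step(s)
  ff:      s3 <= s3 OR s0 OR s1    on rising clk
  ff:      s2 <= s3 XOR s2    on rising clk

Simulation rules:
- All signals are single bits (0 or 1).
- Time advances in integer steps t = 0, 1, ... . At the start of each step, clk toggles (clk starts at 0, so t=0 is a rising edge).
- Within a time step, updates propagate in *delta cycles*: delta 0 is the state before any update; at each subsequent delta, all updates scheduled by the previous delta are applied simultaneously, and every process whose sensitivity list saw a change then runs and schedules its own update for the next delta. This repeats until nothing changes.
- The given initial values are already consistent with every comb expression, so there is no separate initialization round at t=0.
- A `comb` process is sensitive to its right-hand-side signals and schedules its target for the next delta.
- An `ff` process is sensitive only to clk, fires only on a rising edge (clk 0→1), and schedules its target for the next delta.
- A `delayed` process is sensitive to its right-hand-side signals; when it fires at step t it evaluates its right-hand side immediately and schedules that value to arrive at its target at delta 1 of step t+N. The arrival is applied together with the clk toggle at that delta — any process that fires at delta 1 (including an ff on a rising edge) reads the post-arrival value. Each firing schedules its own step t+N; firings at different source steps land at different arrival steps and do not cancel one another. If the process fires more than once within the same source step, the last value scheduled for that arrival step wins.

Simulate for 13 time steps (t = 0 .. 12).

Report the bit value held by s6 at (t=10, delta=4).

0

[bits: s6,s5,s3,s2,s0,s4,s1,clk]
t=0: Δ0=00000110 Δ1=00000111 Δ2=00100111 Δ3=00100101 Δ4=10100101 | 4Δ
t=1: Δ0=10100101 Δ1=10100100 | 1Δ
t=2: Δ0=10100100 Δ1=10100101 Δ2=10110101 Δ3=10110111 Δ4=00110111 | 4Δ
t=3: Δ0=00110111 Δ1=01110110 | 1Δ
t=4: Δ0=01110110 Δ1=01110111 Δ2=01100111 Δ3=01100101 Δ4=11100101 | 4Δ
t=5: Δ0=11100101 Δ1=11100100 | 1Δ
t=6: Δ0=11100100 Δ1=11100101 Δ2=11110101 Δ3=11110111 Δ4=01110111 | 4Δ
t=7: Δ0=01110111 Δ1=01110110 | 1Δ
t=8: Δ0=01110110 Δ1=01110111 Δ2=01100111 Δ3=01100101 Δ4=11100101 | 4Δ
t=9: Δ0=11100101 Δ1=11100100 | 1Δ
t=10: Δ0=11100100 Δ1=11100101 Δ2=11110101 Δ3=11110111 Δ4=01110111 | 4Δ
t=11: Δ0=01110111 Δ1=01110110 | 1Δ
t=12: Δ0=01110110 Δ1=01110111 Δ2=01100111 Δ3=01100101 Δ4=11100101 | 4Δ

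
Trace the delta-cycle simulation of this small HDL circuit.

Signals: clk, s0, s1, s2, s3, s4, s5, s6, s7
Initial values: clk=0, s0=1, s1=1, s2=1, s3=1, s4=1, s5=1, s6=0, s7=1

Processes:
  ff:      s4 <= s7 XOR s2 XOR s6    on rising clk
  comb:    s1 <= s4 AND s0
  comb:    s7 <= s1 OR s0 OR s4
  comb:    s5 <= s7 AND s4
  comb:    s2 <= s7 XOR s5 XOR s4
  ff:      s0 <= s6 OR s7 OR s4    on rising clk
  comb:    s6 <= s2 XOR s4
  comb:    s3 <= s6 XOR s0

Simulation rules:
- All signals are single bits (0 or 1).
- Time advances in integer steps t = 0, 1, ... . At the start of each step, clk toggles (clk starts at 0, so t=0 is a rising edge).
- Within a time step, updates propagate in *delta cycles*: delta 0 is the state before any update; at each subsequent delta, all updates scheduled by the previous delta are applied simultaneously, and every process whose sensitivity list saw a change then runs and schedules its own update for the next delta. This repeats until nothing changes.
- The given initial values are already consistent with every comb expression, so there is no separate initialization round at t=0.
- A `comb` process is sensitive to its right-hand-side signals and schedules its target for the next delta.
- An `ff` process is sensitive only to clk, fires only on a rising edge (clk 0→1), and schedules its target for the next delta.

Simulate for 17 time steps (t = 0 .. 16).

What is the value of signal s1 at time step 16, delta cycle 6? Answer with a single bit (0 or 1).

t=0 Δ0: s2=1 s3=1 s0=1 s1=1 s5=1 s4=1 s6=0 s7=1 clk=0
  Δ1: clk:0→1
  Δ2: s4:1→0
  Δ3: s2:1→0, s1:1→0, s5:1→0, s6:0→1
  Δ4: s2:0→1, s3:1→0, s6:1→0
  Δ5: s3:0→1, s6:0→1
  Δ6: s3:1→0
  (6Δ to stable)
t=1 Δ0: s2=1 s3=0 s0=1 s1=0 s5=0 s4=0 s6=1 s7=1 clk=1
  Δ1: clk:1→0
  (1Δ to stable)
t=2 Δ0: s2=1 s3=0 s0=1 s1=0 s5=0 s4=0 s6=1 s7=1 clk=0
  Δ1: clk:0→1
  Δ2: s4:0→1
  Δ3: s2:1→0, s1:0→1, s5:0→1, s6:1→0
  Δ4: s2:0→1, s3:0→1, s6:0→1
  Δ5: s3:1→0, s6:1→0
  Δ6: s3:0→1
  (6Δ to stable)
t=3 Δ0: s2=1 s3=1 s0=1 s1=1 s5=1 s4=1 s6=0 s7=1 clk=1
  Δ1: clk:1→0
  (1Δ to stable)
t=4 Δ0: s2=1 s3=1 s0=1 s1=1 s5=1 s4=1 s6=0 s7=1 clk=0
  Δ1: clk:0→1
  Δ2: s4:1→0
  Δ3: s2:1→0, s1:1→0, s5:1→0, s6:0→1
  Δ4: s2:0→1, s3:1→0, s6:1→0
  Δ5: s3:0→1, s6:0→1
  Δ6: s3:1→0
  (6Δ to stable)
t=5 Δ0: s2=1 s3=0 s0=1 s1=0 s5=0 s4=0 s6=1 s7=1 clk=1
  Δ1: clk:1→0
  (1Δ to stable)
t=6 Δ0: s2=1 s3=0 s0=1 s1=0 s5=0 s4=0 s6=1 s7=1 clk=0
  Δ1: clk:0→1
  Δ2: s4:0→1
  Δ3: s2:1→0, s1:0→1, s5:0→1, s6:1→0
  Δ4: s2:0→1, s3:0→1, s6:0→1
  Δ5: s3:1→0, s6:1→0
  Δ6: s3:0→1
  (6Δ to stable)
t=7 Δ0: s2=1 s3=1 s0=1 s1=1 s5=1 s4=1 s6=0 s7=1 clk=1
  Δ1: clk:1→0
  (1Δ to stable)
t=8 Δ0: s2=1 s3=1 s0=1 s1=1 s5=1 s4=1 s6=0 s7=1 clk=0
  Δ1: clk:0→1
  Δ2: s4:1→0
  Δ3: s2:1→0, s1:1→0, s5:1→0, s6:0→1
  Δ4: s2:0→1, s3:1→0, s6:1→0
  Δ5: s3:0→1, s6:0→1
  Δ6: s3:1→0
  (6Δ to stable)
t=9 Δ0: s2=1 s3=0 s0=1 s1=0 s5=0 s4=0 s6=1 s7=1 clk=1
  Δ1: clk:1→0
  (1Δ to stable)
t=10 Δ0: s2=1 s3=0 s0=1 s1=0 s5=0 s4=0 s6=1 s7=1 clk=0
  Δ1: clk:0→1
  Δ2: s4:0→1
  Δ3: s2:1→0, s1:0→1, s5:0→1, s6:1→0
  Δ4: s2:0→1, s3:0→1, s6:0→1
  Δ5: s3:1→0, s6:1→0
  Δ6: s3:0→1
  (6Δ to stable)
t=11 Δ0: s2=1 s3=1 s0=1 s1=1 s5=1 s4=1 s6=0 s7=1 clk=1
  Δ1: clk:1→0
  (1Δ to stable)
t=12 Δ0: s2=1 s3=1 s0=1 s1=1 s5=1 s4=1 s6=0 s7=1 clk=0
  Δ1: clk:0→1
  Δ2: s4:1→0
  Δ3: s2:1→0, s1:1→0, s5:1→0, s6:0→1
  Δ4: s2:0→1, s3:1→0, s6:1→0
  Δ5: s3:0→1, s6:0→1
  Δ6: s3:1→0
  (6Δ to stable)
t=13 Δ0: s2=1 s3=0 s0=1 s1=0 s5=0 s4=0 s6=1 s7=1 clk=1
  Δ1: clk:1→0
  (1Δ to stable)
t=14 Δ0: s2=1 s3=0 s0=1 s1=0 s5=0 s4=0 s6=1 s7=1 clk=0
  Δ1: clk:0→1
  Δ2: s4:0→1
  Δ3: s2:1→0, s1:0→1, s5:0→1, s6:1→0
  Δ4: s2:0→1, s3:0→1, s6:0→1
  Δ5: s3:1→0, s6:1→0
  Δ6: s3:0→1
  (6Δ to stable)
t=15 Δ0: s2=1 s3=1 s0=1 s1=1 s5=1 s4=1 s6=0 s7=1 clk=1
  Δ1: clk:1→0
  (1Δ to stable)
t=16 Δ0: s2=1 s3=1 s0=1 s1=1 s5=1 s4=1 s6=0 s7=1 clk=0
  Δ1: clk:0→1
  Δ2: s4:1→0
  Δ3: s2:1→0, s1:1→0, s5:1→0, s6:0→1
  Δ4: s2:0→1, s3:1→0, s6:1→0
  Δ5: s3:0→1, s6:0→1
  Δ6: s3:1→0
  (6Δ to stable)

0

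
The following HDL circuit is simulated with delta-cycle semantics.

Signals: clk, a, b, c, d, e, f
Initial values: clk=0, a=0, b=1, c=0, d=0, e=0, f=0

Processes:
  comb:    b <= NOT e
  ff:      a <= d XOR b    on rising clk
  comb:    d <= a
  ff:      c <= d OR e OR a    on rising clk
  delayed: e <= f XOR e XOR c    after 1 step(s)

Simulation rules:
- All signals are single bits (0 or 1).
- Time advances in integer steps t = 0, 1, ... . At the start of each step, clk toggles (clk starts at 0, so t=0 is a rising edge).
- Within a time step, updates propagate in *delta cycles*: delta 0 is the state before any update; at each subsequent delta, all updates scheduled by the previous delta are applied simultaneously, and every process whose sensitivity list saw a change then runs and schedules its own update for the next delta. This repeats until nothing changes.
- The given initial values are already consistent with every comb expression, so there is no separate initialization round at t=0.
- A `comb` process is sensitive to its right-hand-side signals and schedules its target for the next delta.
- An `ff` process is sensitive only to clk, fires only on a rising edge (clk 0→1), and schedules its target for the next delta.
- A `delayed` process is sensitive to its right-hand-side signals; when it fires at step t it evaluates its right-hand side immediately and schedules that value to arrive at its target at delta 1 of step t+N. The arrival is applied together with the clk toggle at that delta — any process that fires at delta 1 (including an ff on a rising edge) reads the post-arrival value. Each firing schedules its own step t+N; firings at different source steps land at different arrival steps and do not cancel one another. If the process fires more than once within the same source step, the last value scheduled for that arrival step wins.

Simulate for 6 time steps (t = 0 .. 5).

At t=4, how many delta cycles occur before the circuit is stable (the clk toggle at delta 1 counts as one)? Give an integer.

t0.Δ0 e=0 clk=0 c=0 b=1 d=0 a=0 f=0
t0.Δ1 e=0 clk=1 c=0 b=1 d=0 a=0 f=0
t0.Δ2 e=0 clk=1 c=0 b=1 d=0 a=1 f=0
t0.Δ3 e=0 clk=1 c=0 b=1 d=1 a=1 f=0
t1.Δ0 e=0 clk=1 c=0 b=1 d=1 a=1 f=0
t1.Δ1 e=0 clk=0 c=0 b=1 d=1 a=1 f=0
t2.Δ0 e=0 clk=0 c=0 b=1 d=1 a=1 f=0
t2.Δ1 e=0 clk=1 c=0 b=1 d=1 a=1 f=0
t2.Δ2 e=0 clk=1 c=1 b=1 d=1 a=0 f=0
t2.Δ3 e=0 clk=1 c=1 b=1 d=0 a=0 f=0
t3.Δ0 e=0 clk=1 c=1 b=1 d=0 a=0 f=0
t3.Δ1 e=1 clk=0 c=1 b=1 d=0 a=0 f=0
t3.Δ2 e=1 clk=0 c=1 b=0 d=0 a=0 f=0
t4.Δ0 e=1 clk=0 c=1 b=0 d=0 a=0 f=0
t4.Δ1 e=0 clk=1 c=1 b=0 d=0 a=0 f=0
t4.Δ2 e=0 clk=1 c=0 b=1 d=0 a=0 f=0
t5.Δ0 e=0 clk=1 c=0 b=1 d=0 a=0 f=0
t5.Δ1 e=0 clk=0 c=0 b=1 d=0 a=0 f=0

2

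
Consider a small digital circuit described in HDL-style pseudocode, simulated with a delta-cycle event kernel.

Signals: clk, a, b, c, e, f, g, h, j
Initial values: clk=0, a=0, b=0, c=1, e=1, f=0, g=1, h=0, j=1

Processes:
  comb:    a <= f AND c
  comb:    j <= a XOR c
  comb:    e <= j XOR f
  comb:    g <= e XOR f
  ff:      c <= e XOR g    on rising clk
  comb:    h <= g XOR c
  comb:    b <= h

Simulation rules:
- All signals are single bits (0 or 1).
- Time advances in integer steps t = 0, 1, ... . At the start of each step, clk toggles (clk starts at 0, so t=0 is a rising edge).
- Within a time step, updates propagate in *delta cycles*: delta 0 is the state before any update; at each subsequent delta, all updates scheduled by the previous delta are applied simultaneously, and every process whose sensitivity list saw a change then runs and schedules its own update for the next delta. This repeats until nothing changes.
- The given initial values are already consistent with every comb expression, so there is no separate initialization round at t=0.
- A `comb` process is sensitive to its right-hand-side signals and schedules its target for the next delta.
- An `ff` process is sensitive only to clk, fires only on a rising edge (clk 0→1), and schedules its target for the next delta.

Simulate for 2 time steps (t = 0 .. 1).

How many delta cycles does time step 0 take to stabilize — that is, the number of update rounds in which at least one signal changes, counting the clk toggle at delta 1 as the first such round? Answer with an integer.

7

t0.Δ0 b=0 e=1 clk=0 g=1 h=0 a=0 j=1 f=0 c=1
t0.Δ1 b=0 e=1 clk=1 g=1 h=0 a=0 j=1 f=0 c=1
t0.Δ2 b=0 e=1 clk=1 g=1 h=0 a=0 j=1 f=0 c=0
t0.Δ3 b=0 e=1 clk=1 g=1 h=1 a=0 j=0 f=0 c=0
t0.Δ4 b=1 e=0 clk=1 g=1 h=1 a=0 j=0 f=0 c=0
t0.Δ5 b=1 e=0 clk=1 g=0 h=1 a=0 j=0 f=0 c=0
t0.Δ6 b=1 e=0 clk=1 g=0 h=0 a=0 j=0 f=0 c=0
t0.Δ7 b=0 e=0 clk=1 g=0 h=0 a=0 j=0 f=0 c=0
t1.Δ0 b=0 e=0 clk=1 g=0 h=0 a=0 j=0 f=0 c=0
t1.Δ1 b=0 e=0 clk=0 g=0 h=0 a=0 j=0 f=0 c=0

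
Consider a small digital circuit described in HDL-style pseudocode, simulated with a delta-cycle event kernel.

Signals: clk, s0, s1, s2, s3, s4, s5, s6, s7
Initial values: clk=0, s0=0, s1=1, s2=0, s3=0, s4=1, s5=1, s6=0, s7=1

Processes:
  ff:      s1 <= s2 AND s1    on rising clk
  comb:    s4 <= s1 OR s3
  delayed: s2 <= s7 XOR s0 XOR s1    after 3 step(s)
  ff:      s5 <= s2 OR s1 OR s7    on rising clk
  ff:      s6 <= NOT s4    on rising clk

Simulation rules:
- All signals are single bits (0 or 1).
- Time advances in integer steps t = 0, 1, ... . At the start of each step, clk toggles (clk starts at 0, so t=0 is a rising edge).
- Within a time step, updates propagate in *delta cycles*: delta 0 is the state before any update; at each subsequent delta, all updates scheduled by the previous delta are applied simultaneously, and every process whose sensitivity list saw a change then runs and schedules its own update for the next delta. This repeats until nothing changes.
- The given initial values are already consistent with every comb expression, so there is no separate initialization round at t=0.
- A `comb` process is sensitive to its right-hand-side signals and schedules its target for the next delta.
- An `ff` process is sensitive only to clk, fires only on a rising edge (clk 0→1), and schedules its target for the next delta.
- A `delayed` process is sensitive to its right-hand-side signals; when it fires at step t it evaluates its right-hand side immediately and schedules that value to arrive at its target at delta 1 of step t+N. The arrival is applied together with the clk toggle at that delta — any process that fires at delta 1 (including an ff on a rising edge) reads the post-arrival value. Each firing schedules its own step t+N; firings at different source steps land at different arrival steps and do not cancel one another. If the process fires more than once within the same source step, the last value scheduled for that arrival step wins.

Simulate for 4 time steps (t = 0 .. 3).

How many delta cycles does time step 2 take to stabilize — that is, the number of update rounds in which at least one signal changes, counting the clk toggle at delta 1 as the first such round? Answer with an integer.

t0.Δ0 clk=0 s4=1 s7=1 s2=0 s3=0 s1=1 s5=1 s6=0 s0=0
t0.Δ1 clk=1 s4=1 s7=1 s2=0 s3=0 s1=1 s5=1 s6=0 s0=0
t0.Δ2 clk=1 s4=1 s7=1 s2=0 s3=0 s1=0 s5=1 s6=0 s0=0
t0.Δ3 clk=1 s4=0 s7=1 s2=0 s3=0 s1=0 s5=1 s6=0 s0=0
t1.Δ0 clk=1 s4=0 s7=1 s2=0 s3=0 s1=0 s5=1 s6=0 s0=0
t1.Δ1 clk=0 s4=0 s7=1 s2=0 s3=0 s1=0 s5=1 s6=0 s0=0
t2.Δ0 clk=0 s4=0 s7=1 s2=0 s3=0 s1=0 s5=1 s6=0 s0=0
t2.Δ1 clk=1 s4=0 s7=1 s2=0 s3=0 s1=0 s5=1 s6=0 s0=0
t2.Δ2 clk=1 s4=0 s7=1 s2=0 s3=0 s1=0 s5=1 s6=1 s0=0
t3.Δ0 clk=1 s4=0 s7=1 s2=0 s3=0 s1=0 s5=1 s6=1 s0=0
t3.Δ1 clk=0 s4=0 s7=1 s2=1 s3=0 s1=0 s5=1 s6=1 s0=0

2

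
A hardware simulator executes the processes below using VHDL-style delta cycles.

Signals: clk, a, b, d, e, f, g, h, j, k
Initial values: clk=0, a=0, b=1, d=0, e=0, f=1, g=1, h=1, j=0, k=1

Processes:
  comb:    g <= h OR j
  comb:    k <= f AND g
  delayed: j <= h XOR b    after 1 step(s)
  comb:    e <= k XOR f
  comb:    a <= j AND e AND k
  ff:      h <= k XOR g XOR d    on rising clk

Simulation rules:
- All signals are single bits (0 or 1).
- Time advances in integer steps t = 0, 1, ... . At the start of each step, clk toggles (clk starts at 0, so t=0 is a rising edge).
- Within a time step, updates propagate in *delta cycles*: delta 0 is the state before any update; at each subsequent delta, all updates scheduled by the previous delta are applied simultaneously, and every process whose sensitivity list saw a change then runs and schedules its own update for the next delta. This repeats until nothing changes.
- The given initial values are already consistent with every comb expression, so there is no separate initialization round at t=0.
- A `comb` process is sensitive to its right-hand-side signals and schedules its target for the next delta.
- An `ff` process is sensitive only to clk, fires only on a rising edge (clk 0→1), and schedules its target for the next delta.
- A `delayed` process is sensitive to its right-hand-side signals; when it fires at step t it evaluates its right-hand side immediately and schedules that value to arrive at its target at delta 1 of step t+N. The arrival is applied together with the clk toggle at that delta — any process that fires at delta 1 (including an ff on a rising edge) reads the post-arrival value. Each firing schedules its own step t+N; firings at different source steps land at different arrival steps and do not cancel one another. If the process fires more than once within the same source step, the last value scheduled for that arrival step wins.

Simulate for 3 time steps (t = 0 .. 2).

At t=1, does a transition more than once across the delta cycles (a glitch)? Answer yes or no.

[bits: a,clk,f,j,g,k,b,h,e,d]
t=0: Δ0=0010111100 Δ1=0110111100 Δ2=0110111000 Δ3=0110011000 Δ4=0110001000 Δ5=0110001010 | 5Δ
t=1: Δ0=0110001010 Δ1=0011001010 Δ2=0011101010 Δ3=0011111010 Δ4=1011111000 Δ5=0011111000 | 5Δ
t=2: Δ0=0011111000 Δ1=0111111000 | 1Δ

yes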